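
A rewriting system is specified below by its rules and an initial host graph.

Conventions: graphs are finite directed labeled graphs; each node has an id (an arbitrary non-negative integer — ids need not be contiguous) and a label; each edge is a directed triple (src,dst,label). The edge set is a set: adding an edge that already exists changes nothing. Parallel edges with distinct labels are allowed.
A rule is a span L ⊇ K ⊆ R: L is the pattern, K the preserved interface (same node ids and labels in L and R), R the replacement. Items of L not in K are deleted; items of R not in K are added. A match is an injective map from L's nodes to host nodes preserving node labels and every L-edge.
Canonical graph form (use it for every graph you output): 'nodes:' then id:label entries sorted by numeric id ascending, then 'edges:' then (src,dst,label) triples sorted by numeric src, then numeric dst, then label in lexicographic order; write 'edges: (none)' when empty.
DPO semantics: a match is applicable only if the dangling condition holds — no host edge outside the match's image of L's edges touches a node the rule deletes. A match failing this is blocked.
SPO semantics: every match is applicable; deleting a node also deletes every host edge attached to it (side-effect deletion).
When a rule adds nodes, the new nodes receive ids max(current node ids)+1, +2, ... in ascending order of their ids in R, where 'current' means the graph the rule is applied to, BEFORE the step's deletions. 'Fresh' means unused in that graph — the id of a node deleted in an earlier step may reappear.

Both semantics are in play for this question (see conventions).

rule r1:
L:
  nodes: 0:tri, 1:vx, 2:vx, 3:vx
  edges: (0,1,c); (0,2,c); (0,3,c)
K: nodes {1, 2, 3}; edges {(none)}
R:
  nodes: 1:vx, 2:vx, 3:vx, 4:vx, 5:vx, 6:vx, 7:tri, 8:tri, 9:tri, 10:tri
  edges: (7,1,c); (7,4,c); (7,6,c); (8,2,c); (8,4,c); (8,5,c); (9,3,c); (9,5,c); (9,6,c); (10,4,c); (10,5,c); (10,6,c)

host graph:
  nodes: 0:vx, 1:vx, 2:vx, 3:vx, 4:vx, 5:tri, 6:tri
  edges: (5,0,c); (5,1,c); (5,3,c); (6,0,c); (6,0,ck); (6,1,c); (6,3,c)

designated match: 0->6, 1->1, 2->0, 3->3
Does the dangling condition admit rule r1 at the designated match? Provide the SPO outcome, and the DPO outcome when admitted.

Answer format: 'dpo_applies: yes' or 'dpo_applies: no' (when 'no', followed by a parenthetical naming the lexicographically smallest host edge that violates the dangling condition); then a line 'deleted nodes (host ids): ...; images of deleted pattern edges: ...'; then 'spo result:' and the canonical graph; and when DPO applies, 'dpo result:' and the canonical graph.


dpo_applies: no
(the rule deletes node 6, which keeps host edge (6,0,ck) outside the match image — the dangling condition fails, DPO blocks; SPO proceeds and side-deletes such edges)
deleted nodes (host ids): 6; images of deleted pattern edges: (6,0,c); (6,1,c); (6,3,c)
spo result:
nodes: 0:vx, 1:vx, 2:vx, 3:vx, 4:vx, 5:tri, 7:vx, 8:vx, 9:vx, 10:tri, 11:tri, 12:tri, 13:tri
edges: (5,0,c); (5,1,c); (5,3,c); (10,1,c); (10,7,c); (10,9,c); (11,0,c); (11,7,c); (11,8,c); (12,3,c); (12,8,c); (12,9,c); (13,7,c); (13,8,c); (13,9,c)


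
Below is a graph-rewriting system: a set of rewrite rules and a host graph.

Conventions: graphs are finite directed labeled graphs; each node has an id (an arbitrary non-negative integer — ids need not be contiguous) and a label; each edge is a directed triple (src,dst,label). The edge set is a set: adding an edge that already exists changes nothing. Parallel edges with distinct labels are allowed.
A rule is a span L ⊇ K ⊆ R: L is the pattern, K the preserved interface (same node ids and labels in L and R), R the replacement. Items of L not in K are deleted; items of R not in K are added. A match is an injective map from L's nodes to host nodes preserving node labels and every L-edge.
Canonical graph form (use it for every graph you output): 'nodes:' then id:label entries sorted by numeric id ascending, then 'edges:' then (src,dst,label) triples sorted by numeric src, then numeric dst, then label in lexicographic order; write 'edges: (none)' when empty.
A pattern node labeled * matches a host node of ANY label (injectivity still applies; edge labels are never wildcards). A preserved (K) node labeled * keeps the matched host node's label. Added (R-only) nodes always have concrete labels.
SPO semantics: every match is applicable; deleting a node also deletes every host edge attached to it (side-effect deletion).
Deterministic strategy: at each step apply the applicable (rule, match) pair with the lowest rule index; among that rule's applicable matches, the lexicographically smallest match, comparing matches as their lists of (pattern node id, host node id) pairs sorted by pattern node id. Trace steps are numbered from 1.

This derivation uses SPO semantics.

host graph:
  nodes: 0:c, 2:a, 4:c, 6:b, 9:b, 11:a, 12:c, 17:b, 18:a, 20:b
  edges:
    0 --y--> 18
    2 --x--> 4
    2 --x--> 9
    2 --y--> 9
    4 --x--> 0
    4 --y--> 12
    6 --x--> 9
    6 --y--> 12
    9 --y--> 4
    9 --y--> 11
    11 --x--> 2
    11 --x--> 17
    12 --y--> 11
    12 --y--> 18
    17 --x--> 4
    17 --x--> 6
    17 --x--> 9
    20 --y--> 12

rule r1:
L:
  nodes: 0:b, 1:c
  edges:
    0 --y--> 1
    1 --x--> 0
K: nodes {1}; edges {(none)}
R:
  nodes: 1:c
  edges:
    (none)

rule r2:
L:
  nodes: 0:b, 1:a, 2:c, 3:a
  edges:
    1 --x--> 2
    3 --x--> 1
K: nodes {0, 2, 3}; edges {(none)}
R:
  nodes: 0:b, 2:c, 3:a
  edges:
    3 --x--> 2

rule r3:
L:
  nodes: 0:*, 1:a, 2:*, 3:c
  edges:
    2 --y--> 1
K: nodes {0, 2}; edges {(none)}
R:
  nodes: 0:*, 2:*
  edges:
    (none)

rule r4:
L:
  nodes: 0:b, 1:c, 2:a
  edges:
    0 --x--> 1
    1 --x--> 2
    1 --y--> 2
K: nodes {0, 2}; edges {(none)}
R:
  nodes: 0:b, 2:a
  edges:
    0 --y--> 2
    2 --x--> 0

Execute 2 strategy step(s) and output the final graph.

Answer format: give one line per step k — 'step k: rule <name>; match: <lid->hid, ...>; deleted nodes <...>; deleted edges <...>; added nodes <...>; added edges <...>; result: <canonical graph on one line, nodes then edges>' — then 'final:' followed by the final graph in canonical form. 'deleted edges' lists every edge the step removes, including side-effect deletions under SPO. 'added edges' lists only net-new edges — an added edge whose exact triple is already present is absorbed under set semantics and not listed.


step 1: rule r2; match: 0->6, 1->2, 2->4, 3->11; deleted nodes 2; deleted edges (2,4,x); (2,9,x); (2,9,y); (11,2,x); added nodes (none); added edges (11,4,x); result: nodes: 0:c, 4:c, 6:b, 9:b, 11:a, 12:c, 17:b, 18:a, 20:b edges: (0,18,y); (4,0,x); (4,12,y); (6,9,x); (6,12,y); (9,4,y); (9,11,y); (11,4,x); (11,17,x); (12,11,y); (12,18,y); (17,4,x); (17,6,x); (17,9,x); (20,12,y)
step 2: rule r3; match: 0->0, 1->11, 2->9, 3->4; deleted nodes 4, 11; deleted edges (4,0,x); (4,12,y); (9,4,y); (9,11,y); (11,4,x); (11,17,x); (12,11,y); (17,4,x); added nodes (none); added edges (none); result: nodes: 0:c, 6:b, 9:b, 12:c, 17:b, 18:a, 20:b edges: (0,18,y); (6,9,x); (6,12,y); (12,18,y); (17,6,x); (17,9,x); (20,12,y)
final:
nodes: 0:c, 6:b, 9:b, 12:c, 17:b, 18:a, 20:b
edges: (0,18,y); (6,9,x); (6,12,y); (12,18,y); (17,6,x); (17,9,x); (20,12,y)


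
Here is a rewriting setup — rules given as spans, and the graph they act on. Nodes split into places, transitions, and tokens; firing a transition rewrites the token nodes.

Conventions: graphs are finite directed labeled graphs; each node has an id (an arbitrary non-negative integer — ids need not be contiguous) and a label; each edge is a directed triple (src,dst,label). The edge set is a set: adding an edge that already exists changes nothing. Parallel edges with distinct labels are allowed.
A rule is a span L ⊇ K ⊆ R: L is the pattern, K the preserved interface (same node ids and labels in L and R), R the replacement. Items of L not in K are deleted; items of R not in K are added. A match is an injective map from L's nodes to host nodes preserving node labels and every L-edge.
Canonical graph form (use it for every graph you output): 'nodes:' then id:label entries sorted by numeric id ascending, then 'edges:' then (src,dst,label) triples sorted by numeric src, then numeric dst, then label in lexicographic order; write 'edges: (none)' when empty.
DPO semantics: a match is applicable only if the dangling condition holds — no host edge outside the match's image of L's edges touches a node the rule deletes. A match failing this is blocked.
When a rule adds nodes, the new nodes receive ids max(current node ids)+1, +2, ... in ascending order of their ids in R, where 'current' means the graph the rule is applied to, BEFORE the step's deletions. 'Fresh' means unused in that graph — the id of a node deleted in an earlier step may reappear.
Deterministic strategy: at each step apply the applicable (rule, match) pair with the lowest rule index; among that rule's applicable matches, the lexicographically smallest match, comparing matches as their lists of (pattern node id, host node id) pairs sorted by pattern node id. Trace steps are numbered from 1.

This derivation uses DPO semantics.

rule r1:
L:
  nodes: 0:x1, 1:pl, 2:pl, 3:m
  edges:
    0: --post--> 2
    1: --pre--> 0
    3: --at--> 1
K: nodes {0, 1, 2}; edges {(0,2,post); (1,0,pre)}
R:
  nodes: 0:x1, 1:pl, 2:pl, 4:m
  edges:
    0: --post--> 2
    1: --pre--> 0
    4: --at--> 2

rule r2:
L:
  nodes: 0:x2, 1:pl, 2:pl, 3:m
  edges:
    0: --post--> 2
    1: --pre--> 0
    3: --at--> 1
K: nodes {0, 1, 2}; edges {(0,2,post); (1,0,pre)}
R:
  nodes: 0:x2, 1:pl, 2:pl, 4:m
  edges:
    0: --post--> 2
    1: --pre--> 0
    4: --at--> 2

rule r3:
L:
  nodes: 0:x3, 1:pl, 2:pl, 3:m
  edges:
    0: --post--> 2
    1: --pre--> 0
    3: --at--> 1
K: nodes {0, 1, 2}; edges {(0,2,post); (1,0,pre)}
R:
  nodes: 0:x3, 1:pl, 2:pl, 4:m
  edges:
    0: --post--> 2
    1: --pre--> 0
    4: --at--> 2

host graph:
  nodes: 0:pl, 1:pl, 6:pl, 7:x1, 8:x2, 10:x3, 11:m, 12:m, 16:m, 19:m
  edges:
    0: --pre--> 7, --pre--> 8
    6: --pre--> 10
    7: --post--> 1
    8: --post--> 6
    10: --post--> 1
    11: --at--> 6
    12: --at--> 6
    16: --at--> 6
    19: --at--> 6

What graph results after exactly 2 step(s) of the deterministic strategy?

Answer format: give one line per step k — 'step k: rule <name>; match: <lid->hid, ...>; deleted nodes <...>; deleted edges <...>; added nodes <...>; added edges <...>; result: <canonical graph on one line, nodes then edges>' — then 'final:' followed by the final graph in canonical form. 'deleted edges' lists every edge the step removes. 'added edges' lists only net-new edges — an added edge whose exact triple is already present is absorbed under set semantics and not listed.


step 1: rule r3; match: 0->10, 1->6, 2->1, 3->11; deleted nodes 11; deleted edges (11,6,at); added nodes 20; added edges (20,1,at); result: nodes: 0:pl, 1:pl, 6:pl, 7:x1, 8:x2, 10:x3, 12:m, 16:m, 19:m, 20:m edges: (0,7,pre); (0,8,pre); (6,10,pre); (7,1,post); (8,6,post); (10,1,post); (12,6,at); (16,6,at); (19,6,at); (20,1,at)
step 2: rule r3; match: 0->10, 1->6, 2->1, 3->12; deleted nodes 12; deleted edges (12,6,at); added nodes 21; added edges (21,1,at); result: nodes: 0:pl, 1:pl, 6:pl, 7:x1, 8:x2, 10:x3, 16:m, 19:m, 20:m, 21:m edges: (0,7,pre); (0,8,pre); (6,10,pre); (7,1,post); (8,6,post); (10,1,post); (16,6,at); (19,6,at); (20,1,at); (21,1,at)
final:
nodes: 0:pl, 1:pl, 6:pl, 7:x1, 8:x2, 10:x3, 16:m, 19:m, 20:m, 21:m
edges: (0,7,pre); (0,8,pre); (6,10,pre); (7,1,post); (8,6,post); (10,1,post); (16,6,at); (19,6,at); (20,1,at); (21,1,at)


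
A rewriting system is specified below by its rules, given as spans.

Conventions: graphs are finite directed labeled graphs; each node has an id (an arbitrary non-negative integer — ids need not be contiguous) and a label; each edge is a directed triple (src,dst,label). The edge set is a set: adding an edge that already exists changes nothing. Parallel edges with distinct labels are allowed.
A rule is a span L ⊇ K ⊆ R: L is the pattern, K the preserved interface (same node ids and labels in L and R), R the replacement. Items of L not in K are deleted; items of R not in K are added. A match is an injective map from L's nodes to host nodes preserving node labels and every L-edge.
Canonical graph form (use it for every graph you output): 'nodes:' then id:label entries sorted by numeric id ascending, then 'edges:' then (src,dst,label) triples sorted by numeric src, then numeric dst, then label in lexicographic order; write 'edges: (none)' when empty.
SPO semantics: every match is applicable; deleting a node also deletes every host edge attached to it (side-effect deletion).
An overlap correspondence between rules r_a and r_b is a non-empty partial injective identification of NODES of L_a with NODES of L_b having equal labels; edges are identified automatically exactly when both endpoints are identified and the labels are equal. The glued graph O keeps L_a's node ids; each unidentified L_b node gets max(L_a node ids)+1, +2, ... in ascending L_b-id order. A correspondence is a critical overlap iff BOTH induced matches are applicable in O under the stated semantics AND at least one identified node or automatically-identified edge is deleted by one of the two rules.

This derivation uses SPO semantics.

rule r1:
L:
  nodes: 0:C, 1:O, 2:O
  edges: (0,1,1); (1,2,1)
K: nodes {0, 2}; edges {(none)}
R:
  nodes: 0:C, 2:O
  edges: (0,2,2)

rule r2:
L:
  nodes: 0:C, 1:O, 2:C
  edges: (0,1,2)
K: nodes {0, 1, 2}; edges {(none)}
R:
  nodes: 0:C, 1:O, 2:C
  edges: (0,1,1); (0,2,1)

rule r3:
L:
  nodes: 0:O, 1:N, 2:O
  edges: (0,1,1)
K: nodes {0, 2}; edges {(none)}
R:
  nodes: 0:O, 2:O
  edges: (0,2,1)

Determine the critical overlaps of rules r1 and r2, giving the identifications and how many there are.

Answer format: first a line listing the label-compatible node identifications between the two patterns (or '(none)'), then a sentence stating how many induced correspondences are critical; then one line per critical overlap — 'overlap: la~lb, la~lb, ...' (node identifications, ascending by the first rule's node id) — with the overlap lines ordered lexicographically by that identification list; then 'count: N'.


label-compatible node identifications between L(r1) and L(r2): 0~0, 0~2, 1~1, 2~1
3 of the induced correspondences are critical overlaps of r1 and r2.
overlap: 0~0, 1~1
overlap: 0~2, 1~1
overlap: 1~1
count: 3


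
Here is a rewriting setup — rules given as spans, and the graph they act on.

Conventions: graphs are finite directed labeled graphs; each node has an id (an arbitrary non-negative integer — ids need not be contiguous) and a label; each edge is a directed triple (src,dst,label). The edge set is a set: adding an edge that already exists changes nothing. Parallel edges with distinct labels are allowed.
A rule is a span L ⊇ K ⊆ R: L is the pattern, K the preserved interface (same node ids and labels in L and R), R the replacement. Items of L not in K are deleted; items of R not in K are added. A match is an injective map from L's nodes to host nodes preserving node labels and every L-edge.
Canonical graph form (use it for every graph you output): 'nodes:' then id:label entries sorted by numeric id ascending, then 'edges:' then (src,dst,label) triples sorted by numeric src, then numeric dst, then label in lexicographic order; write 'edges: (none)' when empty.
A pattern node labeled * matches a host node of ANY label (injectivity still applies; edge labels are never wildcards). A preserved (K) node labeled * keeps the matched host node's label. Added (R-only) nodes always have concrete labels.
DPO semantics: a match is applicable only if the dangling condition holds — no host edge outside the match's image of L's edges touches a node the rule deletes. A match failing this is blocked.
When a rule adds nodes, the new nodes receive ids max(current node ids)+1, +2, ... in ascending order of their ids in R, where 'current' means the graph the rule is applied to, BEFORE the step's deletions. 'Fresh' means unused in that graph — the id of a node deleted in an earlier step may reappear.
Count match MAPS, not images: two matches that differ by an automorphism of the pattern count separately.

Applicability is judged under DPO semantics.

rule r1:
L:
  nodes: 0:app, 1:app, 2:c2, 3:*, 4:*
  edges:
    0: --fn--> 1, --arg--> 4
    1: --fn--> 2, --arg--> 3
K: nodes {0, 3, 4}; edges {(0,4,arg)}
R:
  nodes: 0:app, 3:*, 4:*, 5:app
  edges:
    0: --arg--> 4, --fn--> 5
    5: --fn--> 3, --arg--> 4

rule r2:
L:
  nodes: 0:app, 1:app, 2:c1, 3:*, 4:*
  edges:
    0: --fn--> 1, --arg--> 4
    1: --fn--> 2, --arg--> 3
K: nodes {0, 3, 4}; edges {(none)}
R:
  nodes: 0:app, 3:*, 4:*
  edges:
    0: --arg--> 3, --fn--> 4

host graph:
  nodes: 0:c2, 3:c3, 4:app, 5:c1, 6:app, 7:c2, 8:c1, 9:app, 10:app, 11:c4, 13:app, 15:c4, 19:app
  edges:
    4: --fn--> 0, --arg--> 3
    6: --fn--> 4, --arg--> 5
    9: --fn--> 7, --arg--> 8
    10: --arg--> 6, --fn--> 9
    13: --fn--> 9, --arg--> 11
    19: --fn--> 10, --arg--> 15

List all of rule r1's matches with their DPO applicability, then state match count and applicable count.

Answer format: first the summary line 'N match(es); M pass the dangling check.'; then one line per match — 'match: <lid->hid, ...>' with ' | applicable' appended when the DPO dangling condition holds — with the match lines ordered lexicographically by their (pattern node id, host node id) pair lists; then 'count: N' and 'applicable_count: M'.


3 match(es); 1 pass the dangling check.
match: 0->6, 1->4, 2->0, 3->3, 4->5 | applicable
match: 0->10, 1->9, 2->7, 3->8, 4->6
match: 0->13, 1->9, 2->7, 3->8, 4->11
count: 3
applicable_count: 1


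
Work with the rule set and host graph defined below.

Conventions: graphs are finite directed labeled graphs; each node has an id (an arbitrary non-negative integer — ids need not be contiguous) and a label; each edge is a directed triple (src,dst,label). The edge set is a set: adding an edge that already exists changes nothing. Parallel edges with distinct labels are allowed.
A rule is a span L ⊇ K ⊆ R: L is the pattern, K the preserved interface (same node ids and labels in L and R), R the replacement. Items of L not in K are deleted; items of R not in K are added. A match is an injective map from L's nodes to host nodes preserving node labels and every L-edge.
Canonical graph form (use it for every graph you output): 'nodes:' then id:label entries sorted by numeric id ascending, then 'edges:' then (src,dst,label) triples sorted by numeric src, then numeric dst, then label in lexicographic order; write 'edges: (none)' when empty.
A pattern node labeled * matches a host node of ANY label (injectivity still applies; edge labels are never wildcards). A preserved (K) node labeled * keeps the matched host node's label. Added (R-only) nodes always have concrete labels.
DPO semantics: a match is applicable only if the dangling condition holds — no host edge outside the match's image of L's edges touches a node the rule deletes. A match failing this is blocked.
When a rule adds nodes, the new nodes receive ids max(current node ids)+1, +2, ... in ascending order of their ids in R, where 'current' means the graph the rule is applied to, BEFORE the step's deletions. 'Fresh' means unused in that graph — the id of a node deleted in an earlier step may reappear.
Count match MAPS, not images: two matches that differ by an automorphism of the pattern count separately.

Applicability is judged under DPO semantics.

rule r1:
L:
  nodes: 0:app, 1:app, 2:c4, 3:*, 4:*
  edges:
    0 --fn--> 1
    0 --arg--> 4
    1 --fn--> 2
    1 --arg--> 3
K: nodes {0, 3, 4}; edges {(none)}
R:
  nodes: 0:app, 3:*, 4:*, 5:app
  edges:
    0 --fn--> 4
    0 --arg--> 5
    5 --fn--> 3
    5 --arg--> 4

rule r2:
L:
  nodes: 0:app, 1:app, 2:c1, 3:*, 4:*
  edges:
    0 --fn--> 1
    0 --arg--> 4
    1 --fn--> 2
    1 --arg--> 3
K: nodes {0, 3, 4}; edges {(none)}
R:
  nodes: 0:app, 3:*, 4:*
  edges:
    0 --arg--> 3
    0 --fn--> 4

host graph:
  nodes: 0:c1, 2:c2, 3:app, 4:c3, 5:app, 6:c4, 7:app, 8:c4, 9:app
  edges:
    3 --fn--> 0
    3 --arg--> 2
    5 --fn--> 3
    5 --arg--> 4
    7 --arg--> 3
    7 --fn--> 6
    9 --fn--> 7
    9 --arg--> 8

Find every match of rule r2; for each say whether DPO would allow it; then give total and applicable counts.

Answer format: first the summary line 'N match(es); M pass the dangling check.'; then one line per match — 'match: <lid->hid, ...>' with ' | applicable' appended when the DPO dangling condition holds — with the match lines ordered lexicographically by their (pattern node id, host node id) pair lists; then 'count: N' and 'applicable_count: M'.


1 match(es); 0 pass the dangling check.
match: 0->5, 1->3, 2->0, 3->2, 4->4
count: 1
applicable_count: 0


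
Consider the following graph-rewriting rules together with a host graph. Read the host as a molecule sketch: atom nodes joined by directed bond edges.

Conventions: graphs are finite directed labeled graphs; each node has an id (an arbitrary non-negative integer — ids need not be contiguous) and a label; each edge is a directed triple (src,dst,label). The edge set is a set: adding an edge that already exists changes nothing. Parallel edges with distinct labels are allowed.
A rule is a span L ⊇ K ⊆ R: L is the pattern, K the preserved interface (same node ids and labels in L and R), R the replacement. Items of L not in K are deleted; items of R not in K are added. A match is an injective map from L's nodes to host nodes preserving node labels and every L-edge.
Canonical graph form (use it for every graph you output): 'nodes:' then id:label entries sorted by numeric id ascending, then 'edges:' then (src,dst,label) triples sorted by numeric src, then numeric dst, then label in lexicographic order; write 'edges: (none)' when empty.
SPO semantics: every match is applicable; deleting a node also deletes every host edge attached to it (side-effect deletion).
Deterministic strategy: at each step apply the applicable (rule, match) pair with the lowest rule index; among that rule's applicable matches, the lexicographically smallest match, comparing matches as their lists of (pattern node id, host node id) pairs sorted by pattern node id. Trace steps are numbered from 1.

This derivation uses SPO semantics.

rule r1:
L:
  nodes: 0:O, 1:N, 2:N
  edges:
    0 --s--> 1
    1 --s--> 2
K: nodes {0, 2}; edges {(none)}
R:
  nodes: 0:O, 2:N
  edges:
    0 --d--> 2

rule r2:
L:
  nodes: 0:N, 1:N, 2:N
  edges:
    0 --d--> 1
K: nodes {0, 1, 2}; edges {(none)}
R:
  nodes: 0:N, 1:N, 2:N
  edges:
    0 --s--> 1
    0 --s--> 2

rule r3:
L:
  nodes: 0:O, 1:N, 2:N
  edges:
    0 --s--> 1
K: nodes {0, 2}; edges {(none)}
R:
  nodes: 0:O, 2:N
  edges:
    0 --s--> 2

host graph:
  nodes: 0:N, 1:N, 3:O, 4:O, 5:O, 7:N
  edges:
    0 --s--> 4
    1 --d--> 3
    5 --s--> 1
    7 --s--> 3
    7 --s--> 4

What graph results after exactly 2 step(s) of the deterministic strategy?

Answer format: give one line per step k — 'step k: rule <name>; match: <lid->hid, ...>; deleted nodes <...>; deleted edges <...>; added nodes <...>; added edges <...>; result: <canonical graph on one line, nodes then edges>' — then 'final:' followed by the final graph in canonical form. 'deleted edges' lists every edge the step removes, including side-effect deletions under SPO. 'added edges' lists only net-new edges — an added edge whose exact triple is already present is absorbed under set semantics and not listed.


step 1: rule r3; match: 0->5, 1->1, 2->0; deleted nodes 1; deleted edges (1,3,d); (5,1,s); added nodes (none); added edges (5,0,s); result: nodes: 0:N, 3:O, 4:O, 5:O, 7:N edges: (0,4,s); (5,0,s); (7,3,s); (7,4,s)
step 2: rule r3; match: 0->5, 1->0, 2->7; deleted nodes 0; deleted edges (0,4,s); (5,0,s); added nodes (none); added edges (5,7,s); result: nodes: 3:O, 4:O, 5:O, 7:N edges: (5,7,s); (7,3,s); (7,4,s)
final:
nodes: 3:O, 4:O, 5:O, 7:N
edges: (5,7,s); (7,3,s); (7,4,s)


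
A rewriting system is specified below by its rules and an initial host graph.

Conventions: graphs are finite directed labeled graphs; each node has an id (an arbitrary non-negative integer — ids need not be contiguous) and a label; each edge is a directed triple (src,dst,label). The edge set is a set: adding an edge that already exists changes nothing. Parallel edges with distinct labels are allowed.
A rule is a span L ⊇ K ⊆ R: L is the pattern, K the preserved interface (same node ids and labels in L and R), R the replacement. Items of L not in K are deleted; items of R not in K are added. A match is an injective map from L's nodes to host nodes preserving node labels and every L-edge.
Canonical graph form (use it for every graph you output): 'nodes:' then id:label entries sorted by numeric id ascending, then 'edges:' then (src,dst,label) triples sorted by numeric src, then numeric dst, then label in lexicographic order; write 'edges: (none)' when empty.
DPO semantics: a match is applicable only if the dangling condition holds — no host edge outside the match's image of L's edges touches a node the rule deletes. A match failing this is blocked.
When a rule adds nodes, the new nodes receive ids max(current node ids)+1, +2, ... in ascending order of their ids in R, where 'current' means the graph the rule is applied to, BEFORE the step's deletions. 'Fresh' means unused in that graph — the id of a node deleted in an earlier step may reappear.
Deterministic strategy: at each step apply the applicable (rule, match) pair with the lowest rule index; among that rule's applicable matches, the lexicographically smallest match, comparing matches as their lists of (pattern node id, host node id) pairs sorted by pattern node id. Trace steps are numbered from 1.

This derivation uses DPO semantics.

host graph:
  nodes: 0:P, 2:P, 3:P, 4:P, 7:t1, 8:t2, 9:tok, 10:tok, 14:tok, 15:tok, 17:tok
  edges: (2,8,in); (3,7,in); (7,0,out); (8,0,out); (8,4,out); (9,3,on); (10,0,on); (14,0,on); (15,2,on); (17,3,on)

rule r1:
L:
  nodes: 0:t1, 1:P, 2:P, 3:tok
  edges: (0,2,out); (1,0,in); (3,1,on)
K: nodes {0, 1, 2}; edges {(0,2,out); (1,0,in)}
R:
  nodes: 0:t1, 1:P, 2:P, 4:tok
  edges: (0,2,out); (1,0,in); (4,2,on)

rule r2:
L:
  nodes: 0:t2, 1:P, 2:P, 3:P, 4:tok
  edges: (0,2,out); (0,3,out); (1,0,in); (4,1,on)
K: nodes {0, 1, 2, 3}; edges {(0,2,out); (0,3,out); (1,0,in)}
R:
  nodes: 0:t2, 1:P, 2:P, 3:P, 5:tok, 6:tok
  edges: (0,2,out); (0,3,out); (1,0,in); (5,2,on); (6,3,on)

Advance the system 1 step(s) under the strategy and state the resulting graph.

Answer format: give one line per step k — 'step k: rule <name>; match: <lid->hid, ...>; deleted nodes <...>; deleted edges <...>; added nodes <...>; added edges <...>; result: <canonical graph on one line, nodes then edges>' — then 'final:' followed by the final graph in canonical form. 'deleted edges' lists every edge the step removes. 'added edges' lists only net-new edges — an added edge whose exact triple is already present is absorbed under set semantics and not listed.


step 1: rule r1; match: 0->7, 1->3, 2->0, 3->9; deleted nodes 9; deleted edges (9,3,on); added nodes 18; added edges (18,0,on); result: nodes: 0:P, 2:P, 3:P, 4:P, 7:t1, 8:t2, 10:tok, 14:tok, 15:tok, 17:tok, 18:tok edges: (2,8,in); (3,7,in); (7,0,out); (8,0,out); (8,4,out); (10,0,on); (14,0,on); (15,2,on); (17,3,on); (18,0,on)
final:
nodes: 0:P, 2:P, 3:P, 4:P, 7:t1, 8:t2, 10:tok, 14:tok, 15:tok, 17:tok, 18:tok
edges: (2,8,in); (3,7,in); (7,0,out); (8,0,out); (8,4,out); (10,0,on); (14,0,on); (15,2,on); (17,3,on); (18,0,on)


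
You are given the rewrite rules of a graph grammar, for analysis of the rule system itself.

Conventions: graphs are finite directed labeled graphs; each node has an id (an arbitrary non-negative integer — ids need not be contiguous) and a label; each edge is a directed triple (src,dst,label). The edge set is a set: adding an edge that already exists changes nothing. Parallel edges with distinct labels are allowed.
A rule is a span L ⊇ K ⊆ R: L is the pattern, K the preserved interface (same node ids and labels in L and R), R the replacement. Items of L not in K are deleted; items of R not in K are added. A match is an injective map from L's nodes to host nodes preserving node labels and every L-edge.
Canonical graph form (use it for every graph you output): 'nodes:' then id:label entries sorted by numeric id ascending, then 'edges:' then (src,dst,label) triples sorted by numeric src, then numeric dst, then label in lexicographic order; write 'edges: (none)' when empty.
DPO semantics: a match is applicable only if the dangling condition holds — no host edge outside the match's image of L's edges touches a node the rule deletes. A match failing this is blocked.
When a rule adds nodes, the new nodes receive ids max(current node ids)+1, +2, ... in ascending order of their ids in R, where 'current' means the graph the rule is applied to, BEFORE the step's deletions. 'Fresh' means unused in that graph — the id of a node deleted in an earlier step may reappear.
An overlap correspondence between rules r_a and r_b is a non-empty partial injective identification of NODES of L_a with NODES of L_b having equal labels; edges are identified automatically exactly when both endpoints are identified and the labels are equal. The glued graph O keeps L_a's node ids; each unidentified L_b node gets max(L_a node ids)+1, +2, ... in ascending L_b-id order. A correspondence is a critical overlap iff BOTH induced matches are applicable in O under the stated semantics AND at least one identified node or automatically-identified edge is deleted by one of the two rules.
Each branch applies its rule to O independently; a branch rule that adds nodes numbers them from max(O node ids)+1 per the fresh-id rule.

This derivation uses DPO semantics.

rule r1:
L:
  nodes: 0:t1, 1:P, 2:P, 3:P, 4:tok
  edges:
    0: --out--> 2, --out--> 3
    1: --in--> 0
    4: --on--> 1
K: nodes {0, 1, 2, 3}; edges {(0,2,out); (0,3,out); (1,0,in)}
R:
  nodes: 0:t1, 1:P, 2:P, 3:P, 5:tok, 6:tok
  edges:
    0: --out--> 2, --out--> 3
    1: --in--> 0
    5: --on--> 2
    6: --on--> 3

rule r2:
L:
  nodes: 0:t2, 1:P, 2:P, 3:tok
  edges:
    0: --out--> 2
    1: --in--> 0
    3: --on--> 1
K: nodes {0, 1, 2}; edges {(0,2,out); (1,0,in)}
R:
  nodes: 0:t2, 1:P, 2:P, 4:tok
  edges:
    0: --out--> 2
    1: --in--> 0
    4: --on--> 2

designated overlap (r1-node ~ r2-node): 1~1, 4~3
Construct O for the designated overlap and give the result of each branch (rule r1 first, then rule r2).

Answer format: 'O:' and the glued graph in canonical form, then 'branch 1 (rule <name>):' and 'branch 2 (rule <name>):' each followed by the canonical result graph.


O:
nodes: 0:t1, 1:P, 2:P, 3:P, 4:tok, 5:t2, 6:P
edges: (0,2,out); (0,3,out); (1,0,in); (1,5,in); (4,1,on); (5,6,out)
branch 1 (rule r1):
nodes: 0:t1, 1:P, 2:P, 3:P, 5:t2, 6:P, 7:tok, 8:tok
edges: (0,2,out); (0,3,out); (1,0,in); (1,5,in); (5,6,out); (7,2,on); (8,3,on)
branch 2 (rule r2):
nodes: 0:t1, 1:P, 2:P, 3:P, 5:t2, 6:P, 7:tok
edges: (0,2,out); (0,3,out); (1,0,in); (1,5,in); (5,6,out); (7,6,on)


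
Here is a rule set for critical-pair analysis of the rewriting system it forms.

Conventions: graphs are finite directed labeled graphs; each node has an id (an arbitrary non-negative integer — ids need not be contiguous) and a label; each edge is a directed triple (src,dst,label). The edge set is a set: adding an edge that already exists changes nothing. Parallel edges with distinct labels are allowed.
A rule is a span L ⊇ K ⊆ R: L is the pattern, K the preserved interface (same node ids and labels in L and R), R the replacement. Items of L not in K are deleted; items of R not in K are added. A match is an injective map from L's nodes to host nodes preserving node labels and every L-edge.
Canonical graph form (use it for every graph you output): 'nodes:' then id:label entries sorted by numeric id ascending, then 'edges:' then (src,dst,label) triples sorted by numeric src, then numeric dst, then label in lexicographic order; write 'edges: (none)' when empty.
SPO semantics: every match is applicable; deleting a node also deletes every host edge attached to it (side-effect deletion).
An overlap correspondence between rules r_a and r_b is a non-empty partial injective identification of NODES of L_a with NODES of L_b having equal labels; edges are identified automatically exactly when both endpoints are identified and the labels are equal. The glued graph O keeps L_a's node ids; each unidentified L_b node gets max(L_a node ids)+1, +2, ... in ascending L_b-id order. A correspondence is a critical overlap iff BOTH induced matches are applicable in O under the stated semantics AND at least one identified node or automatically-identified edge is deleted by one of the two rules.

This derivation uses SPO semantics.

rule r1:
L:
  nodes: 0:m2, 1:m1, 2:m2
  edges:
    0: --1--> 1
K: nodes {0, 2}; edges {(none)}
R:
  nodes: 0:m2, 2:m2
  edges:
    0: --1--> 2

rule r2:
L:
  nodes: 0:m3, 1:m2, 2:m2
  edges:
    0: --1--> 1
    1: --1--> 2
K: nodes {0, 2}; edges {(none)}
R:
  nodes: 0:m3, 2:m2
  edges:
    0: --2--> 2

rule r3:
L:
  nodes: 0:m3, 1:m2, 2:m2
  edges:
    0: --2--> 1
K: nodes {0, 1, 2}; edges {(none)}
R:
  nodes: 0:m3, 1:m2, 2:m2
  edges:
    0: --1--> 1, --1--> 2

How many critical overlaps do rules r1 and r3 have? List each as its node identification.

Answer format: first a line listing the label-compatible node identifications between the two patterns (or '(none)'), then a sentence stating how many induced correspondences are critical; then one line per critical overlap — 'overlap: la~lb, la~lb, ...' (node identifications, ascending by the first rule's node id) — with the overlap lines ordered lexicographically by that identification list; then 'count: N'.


label-compatible node identifications between L(r1) and L(r3): 0~1, 0~2, 2~1, 2~2
0 of the induced correspondences are critical overlaps of r1 and r3.
count: 0


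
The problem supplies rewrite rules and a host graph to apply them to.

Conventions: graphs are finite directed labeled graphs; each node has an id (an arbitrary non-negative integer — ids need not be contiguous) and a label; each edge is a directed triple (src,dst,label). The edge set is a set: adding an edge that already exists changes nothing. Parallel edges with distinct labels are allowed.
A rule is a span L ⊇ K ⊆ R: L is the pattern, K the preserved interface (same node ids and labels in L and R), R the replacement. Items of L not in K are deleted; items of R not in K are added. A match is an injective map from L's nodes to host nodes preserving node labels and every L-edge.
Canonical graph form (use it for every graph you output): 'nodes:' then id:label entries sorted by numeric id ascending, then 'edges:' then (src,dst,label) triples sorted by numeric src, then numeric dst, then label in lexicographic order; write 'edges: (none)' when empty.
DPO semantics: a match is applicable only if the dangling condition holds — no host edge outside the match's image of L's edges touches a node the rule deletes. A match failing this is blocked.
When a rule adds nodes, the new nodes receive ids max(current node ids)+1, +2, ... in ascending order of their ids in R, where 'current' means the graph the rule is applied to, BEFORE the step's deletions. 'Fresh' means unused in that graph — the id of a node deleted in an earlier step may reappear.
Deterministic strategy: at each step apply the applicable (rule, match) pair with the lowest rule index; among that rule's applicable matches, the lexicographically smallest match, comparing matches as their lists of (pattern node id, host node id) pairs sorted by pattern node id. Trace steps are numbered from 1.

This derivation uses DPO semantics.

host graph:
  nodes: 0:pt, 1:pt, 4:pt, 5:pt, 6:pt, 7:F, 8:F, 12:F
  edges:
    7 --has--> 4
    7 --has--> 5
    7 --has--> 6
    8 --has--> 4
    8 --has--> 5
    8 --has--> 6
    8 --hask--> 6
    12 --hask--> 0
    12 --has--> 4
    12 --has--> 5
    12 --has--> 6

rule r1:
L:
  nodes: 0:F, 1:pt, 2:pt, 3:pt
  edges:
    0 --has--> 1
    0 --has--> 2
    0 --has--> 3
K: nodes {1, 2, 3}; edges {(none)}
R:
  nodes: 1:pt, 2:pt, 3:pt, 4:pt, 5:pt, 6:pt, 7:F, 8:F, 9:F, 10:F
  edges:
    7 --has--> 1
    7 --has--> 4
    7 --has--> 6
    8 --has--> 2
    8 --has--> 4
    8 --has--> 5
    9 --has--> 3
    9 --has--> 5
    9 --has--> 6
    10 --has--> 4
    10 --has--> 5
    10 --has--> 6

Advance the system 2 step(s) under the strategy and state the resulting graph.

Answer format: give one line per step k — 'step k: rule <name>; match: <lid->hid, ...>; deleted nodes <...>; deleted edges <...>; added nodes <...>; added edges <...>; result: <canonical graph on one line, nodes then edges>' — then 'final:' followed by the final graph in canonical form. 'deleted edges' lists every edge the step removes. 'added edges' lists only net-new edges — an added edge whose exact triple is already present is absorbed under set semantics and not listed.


step 1: rule r1; match: 0->7, 1->4, 2->5, 3->6; deleted nodes 7; deleted edges (7,4,has); (7,5,has); (7,6,has); added nodes 13, 14, 15, 16, 17, 18, 19; added edges (16,4,has); (16,13,has); (16,15,has); (17,5,has); (17,13,has); (17,14,has); (18,6,has); (18,14,has); (18,15,has); (19,13,has); (19,14,has); (19,15,has); result: nodes: 0:pt, 1:pt, 4:pt, 5:pt, 6:pt, 8:F, 12:F, 13:pt, 14:pt, 15:pt, 16:F, 17:F, 18:F, 19:F edges: (8,4,has); (8,5,has); (8,6,has); (8,6,hask); (12,0,hask); (12,4,has); (12,5,has); (12,6,has); (16,4,has); (16,13,has); (16,15,has); (17,5,has); (17,13,has); (17,14,has); (18,6,has); (18,14,has); (18,15,has); (19,13,has); (19,14,has); (19,15,has)
step 2: rule r1; match: 0->16, 1->4, 2->13, 3->15; deleted nodes 16; deleted edges (16,4,has); (16,13,has); (16,15,has); added nodes 20, 21, 22, 23, 24, 25, 26; added edges (23,4,has); (23,20,has); (23,22,has); (24,13,has); (24,20,has); (24,21,has); (25,15,has); (25,21,has); (25,22,has); (26,20,has); (26,21,has); (26,22,has); result: nodes: 0:pt, 1:pt, 4:pt, 5:pt, 6:pt, 8:F, 12:F, 13:pt, 14:pt, 15:pt, 17:F, 18:F, 19:F, 20:pt, 21:pt, 22:pt, 23:F, 24:F, 25:F, 26:F edges: (8,4,has); (8,5,has); (8,6,has); (8,6,hask); (12,0,hask); (12,4,has); (12,5,has); (12,6,has); (17,5,has); (17,13,has); (17,14,has); (18,6,has); (18,14,has); (18,15,has); (19,13,has); (19,14,has); (19,15,has); (23,4,has); (23,20,has); (23,22,has); (24,13,has); (24,20,has); (24,21,has); (25,15,has); (25,21,has); (25,22,has); (26,20,has); (26,21,has); (26,22,has)
final:
nodes: 0:pt, 1:pt, 4:pt, 5:pt, 6:pt, 8:F, 12:F, 13:pt, 14:pt, 15:pt, 17:F, 18:F, 19:F, 20:pt, 21:pt, 22:pt, 23:F, 24:F, 25:F, 26:F
edges: (8,4,has); (8,5,has); (8,6,has); (8,6,hask); (12,0,hask); (12,4,has); (12,5,has); (12,6,has); (17,5,has); (17,13,has); (17,14,has); (18,6,has); (18,14,has); (18,15,has); (19,13,has); (19,14,has); (19,15,has); (23,4,has); (23,20,has); (23,22,has); (24,13,has); (24,20,has); (24,21,has); (25,15,has); (25,21,has); (25,22,has); (26,20,has); (26,21,has); (26,22,has)


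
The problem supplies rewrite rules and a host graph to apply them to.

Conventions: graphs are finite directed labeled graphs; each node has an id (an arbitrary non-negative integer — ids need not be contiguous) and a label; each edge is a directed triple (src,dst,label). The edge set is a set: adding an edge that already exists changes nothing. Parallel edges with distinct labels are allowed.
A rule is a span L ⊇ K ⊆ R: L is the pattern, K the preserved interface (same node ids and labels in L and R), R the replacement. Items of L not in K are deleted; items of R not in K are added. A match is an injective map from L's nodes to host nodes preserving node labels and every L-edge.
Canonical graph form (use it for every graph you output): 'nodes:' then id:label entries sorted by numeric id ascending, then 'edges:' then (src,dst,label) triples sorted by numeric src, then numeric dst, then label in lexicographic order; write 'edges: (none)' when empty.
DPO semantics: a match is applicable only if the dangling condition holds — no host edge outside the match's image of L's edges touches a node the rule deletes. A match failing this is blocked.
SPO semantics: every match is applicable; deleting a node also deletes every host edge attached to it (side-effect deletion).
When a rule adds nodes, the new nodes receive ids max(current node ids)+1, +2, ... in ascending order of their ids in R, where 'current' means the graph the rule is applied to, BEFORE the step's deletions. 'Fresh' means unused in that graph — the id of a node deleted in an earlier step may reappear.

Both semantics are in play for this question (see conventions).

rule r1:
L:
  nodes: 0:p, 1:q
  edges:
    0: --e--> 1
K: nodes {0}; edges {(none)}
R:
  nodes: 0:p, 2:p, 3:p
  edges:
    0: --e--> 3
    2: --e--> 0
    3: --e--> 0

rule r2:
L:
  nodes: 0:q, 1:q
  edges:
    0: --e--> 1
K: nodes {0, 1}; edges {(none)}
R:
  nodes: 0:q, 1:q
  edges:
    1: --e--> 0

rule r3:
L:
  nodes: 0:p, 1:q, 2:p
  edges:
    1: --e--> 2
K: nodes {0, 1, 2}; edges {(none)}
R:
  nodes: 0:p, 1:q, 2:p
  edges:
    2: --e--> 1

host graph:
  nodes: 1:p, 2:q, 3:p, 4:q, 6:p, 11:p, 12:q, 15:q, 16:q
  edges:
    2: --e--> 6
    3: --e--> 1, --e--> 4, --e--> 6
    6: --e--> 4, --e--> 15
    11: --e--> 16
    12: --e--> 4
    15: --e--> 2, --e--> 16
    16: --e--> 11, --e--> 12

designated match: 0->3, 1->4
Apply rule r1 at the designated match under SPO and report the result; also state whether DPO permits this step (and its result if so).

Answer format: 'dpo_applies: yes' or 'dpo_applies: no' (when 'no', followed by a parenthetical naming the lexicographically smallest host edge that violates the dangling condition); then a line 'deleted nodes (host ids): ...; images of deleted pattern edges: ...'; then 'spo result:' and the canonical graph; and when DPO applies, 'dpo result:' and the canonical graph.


dpo_applies: no
(the rule deletes node 4, which keeps host edge (6,4,e) outside the match image — the dangling condition fails, DPO blocks; SPO proceeds and side-deletes such edges)
deleted nodes (host ids): 4; images of deleted pattern edges: (3,4,e)
spo result:
nodes: 1:p, 2:q, 3:p, 6:p, 11:p, 12:q, 15:q, 16:q, 17:p, 18:p
edges: (2,6,e); (3,1,e); (3,6,e); (3,18,e); (6,15,e); (11,16,e); (15,2,e); (15,16,e); (16,11,e); (16,12,e); (17,3,e); (18,3,e)
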